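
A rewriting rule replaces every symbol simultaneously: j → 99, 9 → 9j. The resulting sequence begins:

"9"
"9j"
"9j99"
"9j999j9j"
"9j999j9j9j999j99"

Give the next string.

Rewriting the 16 symbols of 9j999j9j9j999j99 one by one yields 9j 99 9j 9j 9j 99 9j 99 9j 99 9j 9j 9j 99 9j 9j; concatenated:

9j999j9j9j999j999j999j9j9j999j9j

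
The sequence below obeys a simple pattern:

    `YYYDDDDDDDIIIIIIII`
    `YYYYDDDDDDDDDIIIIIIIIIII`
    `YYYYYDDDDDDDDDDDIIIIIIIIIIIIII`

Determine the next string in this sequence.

Each string has the form Y^{n} D^{2n+1} I^{3n-1}, where the shown terms are n = 3, 4, 5.
Setting n = 6 gives 6, 13, 17 characters in each block.

YYYYYYDDDDDDDDDDDDDIIIIIIIIIIIIIIIII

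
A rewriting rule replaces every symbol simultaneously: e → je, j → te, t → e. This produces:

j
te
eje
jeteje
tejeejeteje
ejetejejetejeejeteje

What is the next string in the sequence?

jetejeejetejetejeejetejejetejeejeteje

Applying the rule to each of the 20 symbols of ejetejejetejeejeteje gives the pieces je te je e je te je te je e je te je je te je e je te je, which concatenate to the answer.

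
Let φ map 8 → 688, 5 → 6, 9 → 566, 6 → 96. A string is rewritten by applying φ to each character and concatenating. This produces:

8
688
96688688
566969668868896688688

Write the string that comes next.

φ(566969668868896688688) expands symbol-by-symbol to 6 96 96 566 96 566 96 96 688 688 96 688 688 566 96 96 688 688 96 688 688; joining the 21 pieces gives the next term.

6969656696566969668868896688688566969668868896688688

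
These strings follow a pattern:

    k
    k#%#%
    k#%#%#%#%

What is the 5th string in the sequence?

k#%#%#%#%#%#%#%#%

The strings grow by a fixed suffix #%#% each time.
From k#%#%#%#%, 2 further steps: k#%#%#%#% → k#%#%#%#%#%#% → (answer).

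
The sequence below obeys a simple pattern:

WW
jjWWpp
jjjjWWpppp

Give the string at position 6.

jjjjjjjjjjWWpppppppppp

s(k+1) = jj·s(k)·pp, so each term gains jj as a prefix and pp as a suffix.
From jjjjWWpppp, 3 further steps: jjjjWWpppp → jjjjjjWWpppppp → jjjjjjjjWWpppppppp → (answer).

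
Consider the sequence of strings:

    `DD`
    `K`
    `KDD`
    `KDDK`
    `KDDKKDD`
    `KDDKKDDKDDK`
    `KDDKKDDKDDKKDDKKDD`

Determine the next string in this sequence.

This is a Fibonacci-style word recurrence s(k) = s(k−1)·s(k−2): e.g. K·DD = KDD.
Continuing: KDDKKDDKDDKKDDKKDD · KDDKKDDKDDK gives term 8.

KDDKKDDKDDKKDDKKDDKDDKKDDKDDK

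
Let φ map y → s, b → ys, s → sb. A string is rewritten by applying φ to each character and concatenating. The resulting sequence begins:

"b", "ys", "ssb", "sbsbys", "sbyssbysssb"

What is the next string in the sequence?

sbysssbsbysssbsbsbys

Rewriting each symbol of sbyssbysssb: s→sb, b→ys, y→s, s→sb, s→sb, b→ys, y→s, s→sb, s→sb, s→sb, b→ys, which concatenates to sb ys s sb sb ys s sb sb sb ys.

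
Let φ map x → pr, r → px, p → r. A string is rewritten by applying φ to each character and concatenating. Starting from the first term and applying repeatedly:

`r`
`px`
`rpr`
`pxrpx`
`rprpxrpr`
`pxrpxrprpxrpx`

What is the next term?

Applying the rule to each of the 13 symbols of pxrpxrprpxrpx gives the pieces r pr px r pr px r px r pr px r pr, which concatenate to the answer.

rprpxrprpxrpxrprpxrpr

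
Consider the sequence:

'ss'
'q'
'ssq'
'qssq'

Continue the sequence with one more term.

This is a Fibonacci-style word recurrence s(k) = s(k−2)·s(k−1): e.g. ss·q = ssq.
The next term joins ssq and qssq.

ssqqssq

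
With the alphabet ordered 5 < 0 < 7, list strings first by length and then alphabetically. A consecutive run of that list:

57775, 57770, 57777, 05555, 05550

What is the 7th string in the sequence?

05505

Continuing the enumeration 2 steps past 05550: 05550 → 05557 → (answer).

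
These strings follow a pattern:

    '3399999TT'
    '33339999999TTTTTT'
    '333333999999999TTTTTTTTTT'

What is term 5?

33333333339999999999999TTTTTTTTTTTTTTTTTT

Each string has the form 3^{2n} 9^{2n+3} T^{4n-2} (n = 1, 2, …).
Setting n = 5 gives 10, 13, 18 characters in each block.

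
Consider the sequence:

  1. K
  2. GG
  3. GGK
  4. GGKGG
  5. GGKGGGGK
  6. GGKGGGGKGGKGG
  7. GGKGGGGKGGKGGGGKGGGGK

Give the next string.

GGKGGGGKGGKGGGGKGGGGKGGKGGGGKGGKGG

Each term (from the third on) is the previous term followed by the one before it: term 3 = GG·K = GGK.
Continuing: GGKGGGGKGGKGGGGKGGGGK · GGKGGGGKGGKGG gives term 8.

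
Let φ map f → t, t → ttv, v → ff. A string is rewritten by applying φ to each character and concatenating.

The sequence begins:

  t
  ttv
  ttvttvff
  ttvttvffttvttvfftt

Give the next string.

Rewriting the 18 symbols of ttvttvffttvttvfftt one by one yields ttv ttv ff ttv ttv ff t t ttv ttv ff ttv ttv ff t t ttv ttv; concatenated:

ttvttvffttvttvffttttvttvffttvttvffttttvttv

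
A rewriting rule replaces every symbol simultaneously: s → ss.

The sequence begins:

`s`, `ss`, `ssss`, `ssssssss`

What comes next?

Expanding ssssssss: s→ss, s→ss, s→ss, s→ss, s→ss, s→ss, s→ss, s→ss. Concatenated: ss ss ss ss ss ss ss ss.

ssssssssssssssss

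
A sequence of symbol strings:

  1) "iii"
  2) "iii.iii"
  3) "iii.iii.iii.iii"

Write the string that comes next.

Each string is two copies of the previous one joined by '.'.
Doubling iii.iii.iii.iii with '.' between the halves:

iii.iii.iii.iii.iii.iii.iii.iii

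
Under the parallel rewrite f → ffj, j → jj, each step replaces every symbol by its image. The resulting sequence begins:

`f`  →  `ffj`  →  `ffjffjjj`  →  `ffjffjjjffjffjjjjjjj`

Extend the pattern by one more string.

ffjffjjjffjffjjjjjjjffjffjjjffjffjjjjjjjjjjjjjjj

Applying the rule to each of the 20 symbols of ffjffjjjffjffjjjjjjj gives the pieces ffj ffj jj ffj ffj jj jj jj ffj ffj jj ffj ffj jj jj jj jj jj jj jj, which concatenate to the answer.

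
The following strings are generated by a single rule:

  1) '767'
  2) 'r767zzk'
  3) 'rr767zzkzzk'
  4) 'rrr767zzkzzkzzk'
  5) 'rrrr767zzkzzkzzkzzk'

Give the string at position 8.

rrrrrrr767zzkzzkzzkzzkzzkzzkzzk

Each term wraps the previous one in r on the left and zzk on the right.
From rrrr767zzkzzkzzkzzk, 3 further steps: rrrr767zzkzzkzzkzzk → rrrrr767zzkzzkzzkzzkzzk → rrrrrr767zzkzzkzzkzzkzzkzzk → (answer).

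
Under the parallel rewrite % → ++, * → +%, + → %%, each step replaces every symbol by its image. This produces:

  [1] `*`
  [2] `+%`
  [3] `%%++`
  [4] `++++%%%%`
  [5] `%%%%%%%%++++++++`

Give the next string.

Rewriting the 16 symbols of %%%%%%%%++++++++ one by one yields ++ ++ ++ ++ ++ ++ ++ ++ %% %% %% %% %% %% %% %%; concatenated:

++++++++++++++++%%%%%%%%%%%%%%%%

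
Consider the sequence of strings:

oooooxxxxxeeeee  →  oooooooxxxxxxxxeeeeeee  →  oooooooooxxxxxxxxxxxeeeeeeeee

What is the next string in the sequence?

Reading off run lengths: o runs 5, 7, 9; x runs 5, 8, 11; e runs 5, 7, 9 — each is linear in n, where the shown terms are n = 2, 3, 4.
Setting n = 5 gives 11, 14, 11 characters in each block.

oooooooooooxxxxxxxxxxxxxxeeeeeeeeeee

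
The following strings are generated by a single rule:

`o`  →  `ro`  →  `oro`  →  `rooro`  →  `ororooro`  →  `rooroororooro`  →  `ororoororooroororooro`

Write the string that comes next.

rooroororooroororoororooroororooro

This is a Fibonacci-style word recurrence s(k) = s(k−2)·s(k−1): e.g. o·ro = oro.
The next term joins rooroororooro and ororoororooroororooro.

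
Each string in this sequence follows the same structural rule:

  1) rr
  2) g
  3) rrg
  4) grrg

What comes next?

rrggrrg

From term 3 onward, concatenate the second-to-last term with the last: rr·g = rrg, g·rrg = grrg, …
So term 5 is rrg·grrg.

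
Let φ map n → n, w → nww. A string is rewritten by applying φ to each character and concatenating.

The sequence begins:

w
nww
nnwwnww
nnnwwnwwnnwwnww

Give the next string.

Applying the rule to each of the 15 symbols of nnnwwnwwnnwwnww gives the pieces n n n nww nww n nww nww n n nww nww n nww nww, which concatenate to the answer.

nnnnwwnwwnnwwnwwnnnwwnwwnnwwnww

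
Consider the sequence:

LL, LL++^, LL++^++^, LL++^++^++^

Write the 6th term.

LL++^++^++^++^++^

Each term is the previous one with ++^ appended.
From LL++^++^++^, 2 further steps: LL++^++^++^ → LL++^++^++^++^ → (answer).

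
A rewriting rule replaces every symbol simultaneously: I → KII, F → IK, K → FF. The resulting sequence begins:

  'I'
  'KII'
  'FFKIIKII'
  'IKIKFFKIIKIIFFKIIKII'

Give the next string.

KIIFFKIIFFIKIKFFKIIKIIFFKIIKIIIKIKFFKIIKIIFFKIIKII

Applying the rule to each of the 20 symbols of IKIKFFKIIKIIFFKIIKII gives the pieces KII FF KII FF IK IK FF KII KII FF KII KII IK IK FF KII KII FF KII KII, which concatenate to the answer.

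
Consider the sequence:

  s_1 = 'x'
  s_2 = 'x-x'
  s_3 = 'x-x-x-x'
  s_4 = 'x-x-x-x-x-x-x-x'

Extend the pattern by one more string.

Every step duplicates the string with '-' between the halves.
Doubling x-x-x-x-x-x-x-x with '-' between the halves:

x-x-x-x-x-x-x-x-x-x-x-x-x-x-x-x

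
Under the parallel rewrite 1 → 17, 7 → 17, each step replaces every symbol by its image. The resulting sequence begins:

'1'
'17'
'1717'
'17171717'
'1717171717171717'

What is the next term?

Rewriting the 16 symbols of 1717171717171717 one by one yields 17 17 17 17 17 17 17 17 17 17 17 17 17 17 17 17; concatenated:

17171717171717171717171717171717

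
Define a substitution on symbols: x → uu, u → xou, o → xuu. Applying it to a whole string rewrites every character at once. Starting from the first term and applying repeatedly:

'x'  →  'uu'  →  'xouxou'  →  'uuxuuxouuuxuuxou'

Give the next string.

φ(uuxuuxouuuxuuxou) expands symbol-by-symbol to xou xou uu xou xou uu xuu xou xou xou uu xou xou uu xuu xou; joining the 16 pieces gives the next term.

xouxouuuxouxouuuxuuxouxouxouuuxouxouuuxuuxou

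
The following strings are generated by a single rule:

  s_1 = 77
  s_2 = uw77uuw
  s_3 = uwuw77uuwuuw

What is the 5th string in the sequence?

uwuwuwuw77uuwuuwuuwuuw

Each term wraps the previous one in uw on the left and uuw on the right.
From uwuw77uuwuuw, 2 further steps: uwuw77uuwuuw → uwuwuw77uuwuuwuuw → (answer).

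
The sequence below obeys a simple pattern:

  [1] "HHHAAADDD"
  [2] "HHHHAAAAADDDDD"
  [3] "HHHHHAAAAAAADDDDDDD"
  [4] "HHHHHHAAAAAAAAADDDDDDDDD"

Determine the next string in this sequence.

The n-th term is n+2 H's then 2n+1 A's then 2n+1 D's (n = 1, 2, …).
At n = 5 the blocks have lengths 7, 11, 11.

HHHHHHHAAAAAAAAAAADDDDDDDDDDD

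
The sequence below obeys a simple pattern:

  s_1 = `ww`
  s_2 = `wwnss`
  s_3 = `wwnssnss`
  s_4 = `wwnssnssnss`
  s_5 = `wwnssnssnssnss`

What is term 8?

wwnssnssnssnssnssnssnss

Each term is the previous one with nss appended.
From wwnssnssnssnss, 3 further steps: wwnssnssnssnss → wwnssnssnssnssnss → wwnssnssnssnssnssnss → (answer).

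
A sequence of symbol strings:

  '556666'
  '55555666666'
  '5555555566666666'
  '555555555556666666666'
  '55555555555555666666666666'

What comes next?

Each string has the form 5^{3n-1} 6^{2n+2} (n = 1, 2, …).
Setting n = 6 gives 17, 14 characters in each block.

5555555555555555566666666666666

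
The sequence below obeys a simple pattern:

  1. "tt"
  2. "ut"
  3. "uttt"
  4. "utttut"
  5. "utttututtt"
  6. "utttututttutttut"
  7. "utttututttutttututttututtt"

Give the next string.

Each term (from the third on) is the previous term followed by the one before it: term 3 = ut·tt = uttt.
Continuing: utttututttutttututttututtt · utttututttutttut gives term 8.

utttututttutttututttututttutttututttutttut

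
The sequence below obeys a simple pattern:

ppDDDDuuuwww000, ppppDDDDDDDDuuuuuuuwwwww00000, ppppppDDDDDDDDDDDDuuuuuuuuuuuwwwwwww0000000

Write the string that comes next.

Term n consists of 2n p's, followed by 4n D's, followed by 4n-1 u's, followed by 2n+1 w's, followed by 2n+1 0's (n = 1, 2, …).
For the next term, n = 4, so the run lengths are 8, 16, 15, 9, 9.

ppppppppDDDDDDDDDDDDDDDDuuuuuuuuuuuuuuuwwwwwwwww000000000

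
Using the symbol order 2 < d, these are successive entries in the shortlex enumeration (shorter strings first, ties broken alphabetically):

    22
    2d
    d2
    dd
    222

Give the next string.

22d

Treat 222 as a base-2 numeral over the given alphabet and add one, carrying through any trailing d's.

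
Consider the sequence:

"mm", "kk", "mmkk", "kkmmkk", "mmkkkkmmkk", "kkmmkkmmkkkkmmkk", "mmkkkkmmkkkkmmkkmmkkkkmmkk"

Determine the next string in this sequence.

kkmmkkmmkkkkmmkkmmkkkkmmkkkkmmkkmmkkkkmmkk

Each term (from the third on) is the two preceding terms concatenated in order: term 3 = mm·kk = mmkk.
Continuing: kkmmkkmmkkkkmmkk · mmkkkkmmkkkkmmkkmmkkkkmmkk gives term 8.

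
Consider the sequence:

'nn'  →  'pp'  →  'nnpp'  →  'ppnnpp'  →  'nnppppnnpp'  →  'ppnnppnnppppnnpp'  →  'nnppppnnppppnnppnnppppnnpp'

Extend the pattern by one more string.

Each term (from the third on) is the two preceding terms concatenated in order: term 3 = nn·pp = nnpp.
The next term joins ppnnppnnppppnnpp and nnppppnnppppnnppnnppppnnpp.

ppnnppnnppppnnppnnppppnnppppnnppnnppppnnpp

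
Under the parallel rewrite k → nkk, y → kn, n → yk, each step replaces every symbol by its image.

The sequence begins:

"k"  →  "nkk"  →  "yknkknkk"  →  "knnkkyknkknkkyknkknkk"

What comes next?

Rewriting the 21 symbols of knnkkyknkknkkyknkknkk one by one yields nkk yk yk nkk nkk kn nkk yk nkk nkk yk nkk nkk kn nkk yk nkk nkk yk nkk nkk; concatenated:

nkkykyknkknkkknnkkyknkknkkyknkknkkknnkkyknkknkkyknkknkk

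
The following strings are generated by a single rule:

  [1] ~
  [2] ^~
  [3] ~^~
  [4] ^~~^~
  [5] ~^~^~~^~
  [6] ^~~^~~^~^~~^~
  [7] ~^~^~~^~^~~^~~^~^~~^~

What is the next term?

^~~^~~^~^~~^~~^~^~~^~^~~^~~^~^~~^~

From term 3 onward, concatenate the second-to-last term with the last: ~·^~ = ~^~, ^~·~^~ = ^~~^~, …
Continuing: ^~~^~~^~^~~^~ · ~^~^~~^~^~~^~~^~^~~^~ gives term 8.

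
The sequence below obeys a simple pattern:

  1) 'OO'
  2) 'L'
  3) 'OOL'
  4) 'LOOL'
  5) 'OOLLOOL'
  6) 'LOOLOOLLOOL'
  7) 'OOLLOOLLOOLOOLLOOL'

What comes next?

LOOLOOLLOOLOOLLOOLLOOLOOLLOOL

Each term (from the third on) is the two preceding terms concatenated in order: term 3 = OO·L = OOL.
The next term joins LOOLOOLLOOL and OOLLOOLLOOLOOLLOOL.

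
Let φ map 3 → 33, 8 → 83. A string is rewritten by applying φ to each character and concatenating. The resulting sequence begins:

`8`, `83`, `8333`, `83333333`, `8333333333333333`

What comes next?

φ(8333333333333333) expands symbol-by-symbol to 83 33 33 33 33 33 33 33 33 33 33 33 33 33 33 33; joining the 16 pieces gives the next term.

83333333333333333333333333333333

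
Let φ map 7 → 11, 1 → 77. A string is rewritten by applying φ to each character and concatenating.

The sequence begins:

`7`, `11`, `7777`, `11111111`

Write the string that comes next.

Apply φ to 11111111 symbol by symbol: 1→77, 1→77, 1→77, 1→77, 1→77, 1→77, 1→77, 1→77; joined: 77 77 77 77 77 77 77 77.

7777777777777777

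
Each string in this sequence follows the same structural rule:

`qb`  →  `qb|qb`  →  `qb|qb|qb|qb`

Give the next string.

Every step duplicates the string with '|' between the halves.
Doubling qb|qb|qb|qb with '|' between the halves:

qb|qb|qb|qb|qb|qb|qb|qb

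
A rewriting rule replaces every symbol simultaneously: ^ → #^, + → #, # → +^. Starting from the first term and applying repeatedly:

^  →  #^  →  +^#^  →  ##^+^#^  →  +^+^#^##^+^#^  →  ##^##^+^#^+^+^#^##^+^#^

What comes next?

Applying the rule to each of the 23 symbols of ##^##^+^#^+^+^#^##^+^#^ gives the pieces +^ +^ #^ +^ +^ #^ # #^ +^ #^ # #^ # #^ +^ #^ +^ +^ #^ # #^ +^ #^, which concatenate to the answer.

+^+^#^+^+^#^##^+^#^##^##^+^#^+^+^#^##^+^#^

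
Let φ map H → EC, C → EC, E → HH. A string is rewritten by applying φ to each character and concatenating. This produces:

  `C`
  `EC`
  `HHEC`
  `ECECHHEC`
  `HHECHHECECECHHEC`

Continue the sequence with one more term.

Replace each of the 16 characters of HHECHHECECECHHEC in place — EC EC HH EC EC EC HH EC HH EC HH EC EC EC HH EC — and concatenate.

ECECHHECECECHHECHHECHHECECECHHEC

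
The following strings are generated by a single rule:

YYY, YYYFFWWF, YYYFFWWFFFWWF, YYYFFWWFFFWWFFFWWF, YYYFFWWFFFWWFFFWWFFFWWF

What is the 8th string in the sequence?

YYYFFWWFFFWWFFFWWFFFWWFFFWWFFFWWFFFWWF

Every step adds FFWWF to the end: s(k+1) = s(k)·FFWWF.
From YYYFFWWFFFWWFFFWWFFFWWF, 3 further steps: YYYFFWWFFFWWFFFWWFFFWWF → YYYFFWWFFFWWFFFWWFFFWWFFFWWF → YYYFFWWFFFWWFFFWWFFFWWFFFWWFFFWWF → (answer).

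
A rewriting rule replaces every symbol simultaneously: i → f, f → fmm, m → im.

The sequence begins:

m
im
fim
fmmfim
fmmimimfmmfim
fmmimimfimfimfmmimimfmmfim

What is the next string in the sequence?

fmmimimfimfimfmmfimfmmfimfmmimimfimfimfmmimimfmmfim

Replace each of the 26 characters of fmmimimfimfimfmmimimfmmfim in place — fmm im im f im f im fmm f im fmm f im fmm im im f im f im fmm im im fmm f im — and concatenate.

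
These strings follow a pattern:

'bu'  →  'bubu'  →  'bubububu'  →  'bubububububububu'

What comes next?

bubububububububububububububububu

s(k+1) = s(k)·s(k) — each term doubles the last.
So the next term is two copies of bubububububububu.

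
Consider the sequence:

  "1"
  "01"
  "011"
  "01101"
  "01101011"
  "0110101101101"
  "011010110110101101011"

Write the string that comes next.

Each term (from the third on) is the previous term followed by the one before it: term 3 = 01·1 = 011.
The next term joins 011010110110101101011 and 0110101101101.

0110101101101011010110110101101101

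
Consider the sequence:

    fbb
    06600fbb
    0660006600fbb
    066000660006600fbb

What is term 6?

The strings grow by a fixed prefix 06600 each time.
From 066000660006600fbb, 2 further steps: 066000660006600fbb → 06600066000660006600fbb → (answer).

0660006600066000660006600fbb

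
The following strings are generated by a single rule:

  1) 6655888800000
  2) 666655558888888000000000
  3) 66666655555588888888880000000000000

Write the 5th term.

666666666655555555558888888888888888000000000000000000000

The n-th term is 2n 6's then 2n 5's then 3n+1 8's then 4n+1 0's (n = 1, 2, …).
Setting n = 5 gives 10, 10, 16, 21 characters in each block.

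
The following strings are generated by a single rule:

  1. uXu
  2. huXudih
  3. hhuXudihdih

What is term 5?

hhhhuXudihdihdihdih

Every step adds h to the front and dih to the end of the previous string.
From hhuXudihdih, 2 further steps: hhuXudihdih → hhhuXudihdihdih → (answer).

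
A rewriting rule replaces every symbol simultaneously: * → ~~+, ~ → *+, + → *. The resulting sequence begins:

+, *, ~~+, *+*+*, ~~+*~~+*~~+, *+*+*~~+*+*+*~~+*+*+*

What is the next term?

~~+*~~+*~~+*+*+*~~+*~~+*~~+*+*+*~~+*~~+*~~+

Replace each of the 21 characters of *+*+*~~+*+*+*~~+*+*+* in place — ~~+ * ~~+ * ~~+ *+ *+ * ~~+ * ~~+ * ~~+ *+ *+ * ~~+ * ~~+ * ~~+ — and concatenate.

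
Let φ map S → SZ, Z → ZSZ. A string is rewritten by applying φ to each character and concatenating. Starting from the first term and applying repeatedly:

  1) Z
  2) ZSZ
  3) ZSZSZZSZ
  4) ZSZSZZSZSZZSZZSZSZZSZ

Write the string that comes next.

Rewriting the 21 symbols of ZSZSZZSZSZZSZZSZSZZSZ one by one yields ZSZ SZ ZSZ SZ ZSZ ZSZ SZ ZSZ SZ ZSZ ZSZ SZ ZSZ ZSZ SZ ZSZ SZ ZSZ ZSZ SZ ZSZ; concatenated:

ZSZSZZSZSZZSZZSZSZZSZSZZSZZSZSZZSZZSZSZZSZSZZSZZSZSZZSZ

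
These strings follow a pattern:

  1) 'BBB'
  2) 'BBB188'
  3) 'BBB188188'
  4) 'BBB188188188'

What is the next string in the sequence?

Every step adds 188 to the end: s(k+1) = s(k)·188.
Applying this once more to BBB188188188:

BBB188188188188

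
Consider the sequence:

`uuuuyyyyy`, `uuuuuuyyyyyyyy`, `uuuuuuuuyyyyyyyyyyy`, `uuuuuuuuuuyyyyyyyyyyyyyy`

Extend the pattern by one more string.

uuuuuuuuuuuuyyyyyyyyyyyyyyyyy

Each string has the form u^{2n} y^{3n-1}, where the shown terms are n = 2, 3, 4, 5.
At n = 6 the blocks have lengths 12, 17.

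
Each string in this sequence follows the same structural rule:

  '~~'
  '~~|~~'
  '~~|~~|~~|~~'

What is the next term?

~~|~~|~~|~~|~~|~~|~~|~~

Each string is two copies of the previous one joined by '|'.
One more doubling of ~~|~~|~~|~~ gives the answer.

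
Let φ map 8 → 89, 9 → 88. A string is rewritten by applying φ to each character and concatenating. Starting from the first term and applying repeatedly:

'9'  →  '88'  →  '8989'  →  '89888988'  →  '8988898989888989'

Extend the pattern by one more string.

89888989898889888988898989888988

φ(8988898989888989) expands symbol-by-symbol to 89 88 89 89 89 88 89 88 89 88 89 89 89 88 89 88; joining the 16 pieces gives the next term.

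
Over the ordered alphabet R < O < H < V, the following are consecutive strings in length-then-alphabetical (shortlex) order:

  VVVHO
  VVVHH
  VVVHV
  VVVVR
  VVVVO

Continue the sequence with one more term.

VVVVH

The successor of VVVVO increments the rightmost position that isn't already V and resets every position after it to R.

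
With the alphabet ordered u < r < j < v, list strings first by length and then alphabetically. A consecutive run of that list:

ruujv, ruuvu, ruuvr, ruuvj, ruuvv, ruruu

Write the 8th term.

ruruj

Advancing 2 positions from ruruu through ruruu → rurur reaches term 8.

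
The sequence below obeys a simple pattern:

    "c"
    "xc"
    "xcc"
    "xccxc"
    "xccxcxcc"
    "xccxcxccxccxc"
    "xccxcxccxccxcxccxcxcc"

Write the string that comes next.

xccxcxccxccxcxccxcxccxccxcxccxccxc

Each term (from the third on) is the previous term followed by the one before it: term 3 = xc·c = xcc.
So term 8 is xccxcxccxccxcxccxcxcc·xccxcxccxccxc.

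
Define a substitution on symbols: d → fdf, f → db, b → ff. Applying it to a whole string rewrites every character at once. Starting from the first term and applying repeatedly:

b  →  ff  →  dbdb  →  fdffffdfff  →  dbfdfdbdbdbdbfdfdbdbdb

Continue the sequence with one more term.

Replace each of the 22 characters of dbfdfdbdbdbdbfdfdbdbdb in place — fdf ff db fdf db fdf ff fdf ff fdf ff fdf ff db fdf db fdf ff fdf ff fdf ff — and concatenate.

fdfffdbfdfdbfdffffdffffdffffdfffdbfdfdbfdffffdffffdfff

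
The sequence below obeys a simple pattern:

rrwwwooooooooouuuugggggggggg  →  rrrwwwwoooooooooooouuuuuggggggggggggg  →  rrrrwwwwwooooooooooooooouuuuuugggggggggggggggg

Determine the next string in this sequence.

rrrrrwwwwwwoooooooooooooooooouuuuuuuggggggggggggggggggg

The n-th term is n-1 r's then n w's then 3n o's then n+1 u's then 3n+1 g's, where the shown terms are n = 3, 4, 5.
For the next term, n = 6, so the run lengths are 5, 6, 18, 7, 19.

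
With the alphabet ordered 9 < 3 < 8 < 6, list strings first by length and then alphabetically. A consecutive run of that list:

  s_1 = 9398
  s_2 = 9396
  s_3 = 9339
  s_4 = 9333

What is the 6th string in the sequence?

Advancing 2 positions from 9333 through 9333 → 9338 reaches term 6.

9336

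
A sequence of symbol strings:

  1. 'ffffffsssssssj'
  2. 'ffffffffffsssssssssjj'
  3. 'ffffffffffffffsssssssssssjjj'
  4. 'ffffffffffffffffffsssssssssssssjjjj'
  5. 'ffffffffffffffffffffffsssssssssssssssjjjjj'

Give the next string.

ffffffffffffffffffffffffffsssssssssssssssssjjjjjj

Reading off run lengths: f runs 6, 10, 14, 18, 22; s runs 7, 9, 11, 13, 15; j runs 1, 2, 3, 4, 5 — each is linear in n, where the shown terms are n = 2, 3, 4, 5, 6.
At n = 7 the blocks have lengths 26, 17, 6.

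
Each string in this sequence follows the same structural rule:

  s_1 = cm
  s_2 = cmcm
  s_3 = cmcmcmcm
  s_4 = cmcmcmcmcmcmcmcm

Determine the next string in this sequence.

cmcmcmcmcmcmcmcmcmcmcmcmcmcmcmcm

s(k+1) = s(k)·s(k) — each term doubles the last.
One more doubling of cmcmcmcmcmcmcmcm gives the answer.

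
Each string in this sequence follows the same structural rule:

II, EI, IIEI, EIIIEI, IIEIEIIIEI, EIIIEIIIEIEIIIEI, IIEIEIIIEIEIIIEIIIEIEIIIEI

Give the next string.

From term 3 onward, concatenate the second-to-last term with the last: II·EI = IIEI, EI·IIEI = EIIIEI, …
Continuing: EIIIEIIIEIEIIIEI · IIEIEIIIEIEIIIEIIIEIEIIIEI gives term 8.

EIIIEIIIEIEIIIEIIIEIEIIIEIEIIIEIIIEIEIIIEI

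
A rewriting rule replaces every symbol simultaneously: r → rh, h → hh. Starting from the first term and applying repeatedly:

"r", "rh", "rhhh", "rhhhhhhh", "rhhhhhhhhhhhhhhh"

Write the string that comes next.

Replace each of the 16 characters of rhhhhhhhhhhhhhhh in place — rh hh hh hh hh hh hh hh hh hh hh hh hh hh hh hh — and concatenate.

rhhhhhhhhhhhhhhhhhhhhhhhhhhhhhhh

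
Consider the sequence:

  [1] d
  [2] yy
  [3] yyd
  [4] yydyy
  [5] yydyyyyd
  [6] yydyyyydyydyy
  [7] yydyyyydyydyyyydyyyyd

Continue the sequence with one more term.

Each term (from the third on) is the previous term followed by the one before it: term 3 = yy·d = yyd.
Continuing: yydyyyydyydyyyydyyyyd · yydyyyydyydyy gives term 8.

yydyyyydyydyyyydyyyydyydyyyydyydyy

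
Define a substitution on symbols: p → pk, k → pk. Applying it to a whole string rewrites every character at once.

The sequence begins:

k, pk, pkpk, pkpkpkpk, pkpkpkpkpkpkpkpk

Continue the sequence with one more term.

pkpkpkpkpkpkpkpkpkpkpkpkpkpkpkpk

Applying the rule to each of the 16 symbols of pkpkpkpkpkpkpkpk gives the pieces pk pk pk pk pk pk pk pk pk pk pk pk pk pk pk pk, which concatenate to the answer.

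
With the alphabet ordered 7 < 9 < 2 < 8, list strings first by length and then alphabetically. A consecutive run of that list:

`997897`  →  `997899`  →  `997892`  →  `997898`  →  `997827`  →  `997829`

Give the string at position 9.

997887

Continuing the enumeration 3 steps past 997829: 997829 → 997822 → 997828 → (answer).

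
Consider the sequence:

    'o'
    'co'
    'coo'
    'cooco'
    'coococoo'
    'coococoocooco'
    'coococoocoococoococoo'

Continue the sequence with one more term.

coococoocoococoococoocoococoocooco

Each term (from the third on) is the previous term followed by the one before it: term 3 = co·o = coo.
Continuing: coococoocoococoococoo · coococoocooco gives term 8.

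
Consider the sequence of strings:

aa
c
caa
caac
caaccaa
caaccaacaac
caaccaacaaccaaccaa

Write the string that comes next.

caaccaacaaccaaccaacaaccaacaac

From term 3 onward, concatenate the last term with the second-to-last: c·aa = caa, caa·c = caac, …
Continuing: caaccaacaaccaaccaa · caaccaacaac gives term 8.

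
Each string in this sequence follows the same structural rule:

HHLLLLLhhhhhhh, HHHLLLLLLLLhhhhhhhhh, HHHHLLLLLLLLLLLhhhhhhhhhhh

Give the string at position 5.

HHHHHHLLLLLLLLLLLLLLLLLhhhhhhhhhhhhhhh

Reading off run lengths: H runs 2, 3, 4; L runs 5, 8, 11; h runs 7, 9, 11 — each is linear in n, where the shown terms are n = 2, 3, 4.
At n = 6 the blocks have lengths 6, 17, 15.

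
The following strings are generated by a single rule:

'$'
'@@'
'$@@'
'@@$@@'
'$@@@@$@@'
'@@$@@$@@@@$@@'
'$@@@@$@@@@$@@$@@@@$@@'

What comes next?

@@$@@$@@@@$@@$@@@@$@@@@$@@$@@@@$@@

This is a Fibonacci-style word recurrence s(k) = s(k−2)·s(k−1): e.g. $·@@ = $@@.
The next term joins @@$@@$@@@@$@@ and $@@@@$@@@@$@@$@@@@$@@.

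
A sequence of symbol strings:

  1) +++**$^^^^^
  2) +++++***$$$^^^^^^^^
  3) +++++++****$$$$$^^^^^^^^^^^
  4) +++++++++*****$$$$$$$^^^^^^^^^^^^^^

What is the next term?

+++++++++++******$$$$$$$$$^^^^^^^^^^^^^^^^^

The n-th term is 2n+1 +'s then n+1 *'s then 2n-1 $'s then 3n+2 ^'s (n = 1, 2, …).
At n = 5 the blocks have lengths 11, 6, 9, 17.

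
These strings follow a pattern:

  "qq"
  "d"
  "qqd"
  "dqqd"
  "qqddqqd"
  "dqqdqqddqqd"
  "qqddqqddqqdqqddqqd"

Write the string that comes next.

dqqdqqddqqdqqddqqddqqdqqddqqd

This is a Fibonacci-style word recurrence s(k) = s(k−2)·s(k−1): e.g. qq·d = qqd.
Continuing: dqqdqqddqqd · qqddqqddqqdqqddqqd gives term 8.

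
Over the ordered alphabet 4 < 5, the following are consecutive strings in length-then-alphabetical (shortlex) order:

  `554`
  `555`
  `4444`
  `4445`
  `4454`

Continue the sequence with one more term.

Treat 4454 as a base-2 numeral over the given alphabet and add one, carrying through any trailing 5's.

4455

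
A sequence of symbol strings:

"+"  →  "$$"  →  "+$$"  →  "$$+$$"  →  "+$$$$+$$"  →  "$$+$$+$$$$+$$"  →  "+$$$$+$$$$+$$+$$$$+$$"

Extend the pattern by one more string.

From term 3 onward, concatenate the second-to-last term with the last: +·$$ = +$$, $$·+$$ = $$+$$, …
The next term joins $$+$$+$$$$+$$ and +$$$$+$$$$+$$+$$$$+$$.

$$+$$+$$$$+$$+$$$$+$$$$+$$+$$$$+$$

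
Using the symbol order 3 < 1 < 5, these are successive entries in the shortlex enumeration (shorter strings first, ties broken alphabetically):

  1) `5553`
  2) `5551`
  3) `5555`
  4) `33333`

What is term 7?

33313

Advancing 3 positions from 33333 through 33333 → 33331 → 33335 reaches term 7.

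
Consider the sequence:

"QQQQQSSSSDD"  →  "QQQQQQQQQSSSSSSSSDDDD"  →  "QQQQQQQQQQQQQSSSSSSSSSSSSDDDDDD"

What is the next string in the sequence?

Term n consists of 4n+1 Q's, followed by 4n S's, followed by 2n D's (n = 1, 2, …).
For the next term, n = 4, so the run lengths are 17, 16, 8.

QQQQQQQQQQQQQQQQQSSSSSSSSSSSSSSSSDDDDDDDD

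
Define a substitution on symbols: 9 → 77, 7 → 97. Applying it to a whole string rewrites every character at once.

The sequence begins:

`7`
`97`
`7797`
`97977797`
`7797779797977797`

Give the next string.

φ(7797779797977797) expands symbol-by-symbol to 97 97 77 97 97 97 77 97 77 97 77 97 97 97 77 97; joining the 16 pieces gives the next term.

97977797979777977797779797977797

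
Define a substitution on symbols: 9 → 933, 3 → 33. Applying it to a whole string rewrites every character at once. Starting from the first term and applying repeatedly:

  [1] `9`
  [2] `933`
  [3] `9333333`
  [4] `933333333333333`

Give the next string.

9333333333333333333333333333333

Replace each of the 15 characters of 933333333333333 in place — 933 33 33 33 33 33 33 33 33 33 33 33 33 33 33 — and concatenate.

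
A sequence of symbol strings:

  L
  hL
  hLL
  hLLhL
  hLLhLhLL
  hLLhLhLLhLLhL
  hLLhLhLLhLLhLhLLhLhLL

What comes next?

hLLhLhLLhLLhLhLLhLhLLhLLhLhLLhLLhL

Each term (from the third on) is the previous term followed by the one before it: term 3 = hL·L = hLL.
So term 8 is hLLhLhLLhLLhLhLLhLhLL·hLLhLhLLhLLhL.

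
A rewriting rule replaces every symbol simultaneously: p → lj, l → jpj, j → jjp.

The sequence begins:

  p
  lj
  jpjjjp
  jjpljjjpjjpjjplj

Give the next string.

φ(jjpljjjpjjpjjplj) expands symbol-by-symbol to jjp jjp lj jpj jjp jjp jjp lj jjp jjp lj jjp jjp lj jpj jjp; joining the 16 pieces gives the next term.

jjpjjpljjpjjjpjjpjjpljjjpjjpljjjpjjpljjpjjjp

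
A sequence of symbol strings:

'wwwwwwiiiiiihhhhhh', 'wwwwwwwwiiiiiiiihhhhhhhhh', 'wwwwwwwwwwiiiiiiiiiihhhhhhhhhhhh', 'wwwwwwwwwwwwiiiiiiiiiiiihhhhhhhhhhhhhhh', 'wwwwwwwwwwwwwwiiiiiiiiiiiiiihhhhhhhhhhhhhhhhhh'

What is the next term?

Term n consists of 2n+2 w's, followed by 2n+2 i's, followed by 3n h's, where the shown terms are n = 2, 3, 4, 5, 6.
For the next term, n = 7, so the run lengths are 16, 16, 21.

wwwwwwwwwwwwwwwwiiiiiiiiiiiiiiiihhhhhhhhhhhhhhhhhhhhh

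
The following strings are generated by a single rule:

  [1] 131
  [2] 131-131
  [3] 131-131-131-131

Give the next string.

Each string is two copies of the previous one joined by '-'.
Doubling 131-131-131-131 with '-' between the halves:

131-131-131-131-131-131-131-131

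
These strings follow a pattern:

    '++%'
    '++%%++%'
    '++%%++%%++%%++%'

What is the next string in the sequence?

++%%++%%++%%++%%++%%++%%++%%++%

Each string is two copies of the previous one joined by '%'.
So the next term is two copies of ++%%++%%++%%++% with '%' between the halves.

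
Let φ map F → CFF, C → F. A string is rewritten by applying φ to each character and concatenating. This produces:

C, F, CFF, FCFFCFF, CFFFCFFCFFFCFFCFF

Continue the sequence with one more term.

FCFFCFFCFFFCFFCFFFCFFCFFCFFFCFFCFFFCFFCFF

φ(CFFFCFFCFFFCFFCFF) expands symbol-by-symbol to F CFF CFF CFF F CFF CFF F CFF CFF CFF F CFF CFF F CFF CFF; joining the 17 pieces gives the next term.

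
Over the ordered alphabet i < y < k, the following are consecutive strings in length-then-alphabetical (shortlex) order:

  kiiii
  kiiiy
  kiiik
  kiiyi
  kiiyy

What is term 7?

Advancing 2 positions from kiiyy through kiiyy → kiiyk reaches term 7.

kiiki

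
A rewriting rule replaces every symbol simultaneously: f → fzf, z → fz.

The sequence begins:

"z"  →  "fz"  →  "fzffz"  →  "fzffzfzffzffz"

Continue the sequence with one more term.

fzffzfzffzffzfzffzfzffzffzfzffzffz

Replace each of the 13 characters of fzffzfzffzffz in place — fzf fz fzf fzf fz fzf fz fzf fzf fz fzf fzf fz — and concatenate.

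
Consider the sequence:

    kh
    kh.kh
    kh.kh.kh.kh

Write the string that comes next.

kh.kh.kh.kh.kh.kh.kh.kh

Every step duplicates the string with '.' between the halves.
One more doubling of kh.kh.kh.kh gives the answer.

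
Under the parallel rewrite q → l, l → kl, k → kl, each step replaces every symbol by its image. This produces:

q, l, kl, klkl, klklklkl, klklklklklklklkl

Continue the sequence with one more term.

Rewriting the 16 symbols of klklklklklklklkl one by one yields kl kl kl kl kl kl kl kl kl kl kl kl kl kl kl kl; concatenated:

klklklklklklklklklklklklklklklkl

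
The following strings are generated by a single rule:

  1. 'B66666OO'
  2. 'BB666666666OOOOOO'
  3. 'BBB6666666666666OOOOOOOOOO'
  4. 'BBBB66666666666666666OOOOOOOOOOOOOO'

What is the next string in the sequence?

BBBBB666666666666666666666OOOOOOOOOOOOOOOOOO

Term n consists of n B's, followed by 4n+1 6's, followed by 4n-2 O's (n = 1, 2, …).
For the next term, n = 5, so the run lengths are 5, 21, 18.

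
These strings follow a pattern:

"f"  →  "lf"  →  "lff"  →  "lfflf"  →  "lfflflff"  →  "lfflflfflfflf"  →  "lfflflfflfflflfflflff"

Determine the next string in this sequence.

Each term (from the third on) is the previous term followed by the one before it: term 3 = lf·f = lff.
So term 8 is lfflflfflfflflfflflff·lfflflfflfflf.

lfflflfflfflflfflflfflfflflfflfflf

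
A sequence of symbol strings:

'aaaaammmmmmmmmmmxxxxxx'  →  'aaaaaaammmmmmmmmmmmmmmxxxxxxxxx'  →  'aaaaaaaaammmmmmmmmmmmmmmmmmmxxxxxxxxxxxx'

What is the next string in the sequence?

aaaaaaaaaaammmmmmmmmmmmmmmmmmmmmmmxxxxxxxxxxxxxxx

Term n consists of 2n+1 a's, followed by 4n+3 m's, followed by 3n x's, where the shown terms are n = 2, 3, 4.
At n = 5 the blocks have lengths 11, 23, 15.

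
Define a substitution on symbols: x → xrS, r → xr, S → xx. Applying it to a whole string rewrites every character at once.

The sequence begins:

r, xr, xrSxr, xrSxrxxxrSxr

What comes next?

Rewriting each symbol of xrSxrxxxrSxr: x→xrS, r→xr, S→xx, x→xrS, r→xr, x→xrS, x→xrS, x→xrS, r→xr, S→xx, x→xrS, r→xr, which concatenates to xrS xr xx xrS xr xrS xrS xrS xr xx xrS xr.

xrSxrxxxrSxrxrSxrSxrSxrxxxrSxr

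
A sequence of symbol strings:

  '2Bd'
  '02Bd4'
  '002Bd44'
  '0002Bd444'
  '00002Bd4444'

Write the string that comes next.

s(k+1) = 0·s(k)·4, so each term gains 0 as a prefix and 4 as a suffix.
Applying this once more to 00002Bd4444:

000002Bd44444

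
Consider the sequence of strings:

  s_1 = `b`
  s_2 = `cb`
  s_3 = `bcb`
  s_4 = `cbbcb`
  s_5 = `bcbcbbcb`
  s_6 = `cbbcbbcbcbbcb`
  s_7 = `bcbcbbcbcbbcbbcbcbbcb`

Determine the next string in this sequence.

This is a Fibonacci-style word recurrence s(k) = s(k−2)·s(k−1): e.g. b·cb = bcb.
Continuing: cbbcbbcbcbbcb · bcbcbbcbcbbcbbcbcbbcb gives term 8.

cbbcbbcbcbbcbbcbcbbcbcbbcbbcbcbbcb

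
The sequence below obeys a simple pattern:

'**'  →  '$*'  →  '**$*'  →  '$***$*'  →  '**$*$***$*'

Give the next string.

This is a Fibonacci-style word recurrence s(k) = s(k−2)·s(k−1): e.g. **·$* = **$*.
So term 6 is $***$*·**$*$***$*.

$***$***$*$***$*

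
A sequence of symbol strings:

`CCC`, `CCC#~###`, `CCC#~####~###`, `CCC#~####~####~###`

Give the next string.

Each term is the previous one with #~### appended.
Applying this once more to CCC#~####~####~###:

CCC#~####~####~####~###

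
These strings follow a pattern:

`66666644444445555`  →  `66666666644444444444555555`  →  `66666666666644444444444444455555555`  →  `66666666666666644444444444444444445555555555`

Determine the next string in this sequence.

Reading off run lengths: 6 runs 6, 9, 12, 15; 4 runs 7, 11, 15, 19; 5 runs 4, 6, 8, 10 — each is linear in n, where the shown terms are n = 2, 3, 4, 5.
For the next term, n = 6, so the run lengths are 18, 23, 12.

66666666666666666644444444444444444444444555555555555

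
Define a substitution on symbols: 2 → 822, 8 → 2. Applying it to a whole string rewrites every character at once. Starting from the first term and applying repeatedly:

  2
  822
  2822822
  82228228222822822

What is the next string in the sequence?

28228228222822822282282282228228222822822

φ(82228228222822822) expands symbol-by-symbol to 2 822 822 822 2 822 822 2 822 822 822 2 822 822 2 822 822; joining the 17 pieces gives the next term.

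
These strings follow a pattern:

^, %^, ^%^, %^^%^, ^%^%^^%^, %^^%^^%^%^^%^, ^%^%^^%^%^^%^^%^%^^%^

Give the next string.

From term 3 onward, concatenate the second-to-last term with the last: ^·%^ = ^%^, %^·^%^ = %^^%^, …
So term 8 is %^^%^^%^%^^%^·^%^%^^%^%^^%^^%^%^^%^.

%^^%^^%^%^^%^^%^%^^%^%^^%^^%^%^^%^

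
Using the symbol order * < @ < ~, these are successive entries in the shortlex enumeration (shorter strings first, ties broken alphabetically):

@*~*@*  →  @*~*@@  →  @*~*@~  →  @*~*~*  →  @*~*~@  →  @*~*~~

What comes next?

@*~@**

Find the rightmost character of @*~*~~ below ~, bump it to the next letter, and reset everything to its right to *.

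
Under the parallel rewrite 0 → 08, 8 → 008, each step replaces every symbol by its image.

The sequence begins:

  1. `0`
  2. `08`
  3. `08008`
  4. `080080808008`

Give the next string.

08008080800808008080080808008

Apply φ to 080080808008 symbol by symbol: 0→08, 8→008, 0→08, 0→08, 8→008, 0→08, 8→008, 0→08, 8→008, 0→08, 0→08, 8→008; joined: 08 008 08 08 008 08 008 08 008 08 08 008.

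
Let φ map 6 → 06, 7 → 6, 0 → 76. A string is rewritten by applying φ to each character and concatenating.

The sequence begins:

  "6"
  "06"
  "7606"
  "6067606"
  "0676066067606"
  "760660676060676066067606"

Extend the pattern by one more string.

Rewriting the 24 symbols of 760660676060676066067606 one by one yields 6 06 76 06 06 76 06 6 06 76 06 76 06 6 06 76 06 06 76 06 6 06 76 06; concatenated:

60676060676066067606760660676060676066067606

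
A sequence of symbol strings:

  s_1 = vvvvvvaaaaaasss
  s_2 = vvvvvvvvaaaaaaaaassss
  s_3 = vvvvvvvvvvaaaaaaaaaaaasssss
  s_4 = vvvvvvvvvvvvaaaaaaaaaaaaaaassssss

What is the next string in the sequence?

Reading off run lengths: v runs 6, 8, 10, 12; a runs 6, 9, 12, 15; s runs 3, 4, 5, 6 — each is linear in n, where the shown terms are n = 2, 3, 4, 5.
At n = 6 the blocks have lengths 14, 18, 7.

vvvvvvvvvvvvvvaaaaaaaaaaaaaaaaaasssssss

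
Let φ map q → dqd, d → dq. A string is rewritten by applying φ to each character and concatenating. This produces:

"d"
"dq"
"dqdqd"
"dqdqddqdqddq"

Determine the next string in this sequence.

dqdqddqdqddqdqdqddqdqddqdqdqd

Rewriting each symbol of dqdqddqdqddq: d→dq, q→dqd, d→dq, q→dqd, d→dq, d→dq, q→dqd, d→dq, q→dqd, d→dq, d→dq, q→dqd, which concatenates to dq dqd dq dqd dq dq dqd dq dqd dq dq dqd.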